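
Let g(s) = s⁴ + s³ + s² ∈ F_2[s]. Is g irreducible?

Check for roots in F_2: g(0) = 0 → root; g(1) = 1.
g(0) = 0, so (s) divides g(s); g is reducible.

No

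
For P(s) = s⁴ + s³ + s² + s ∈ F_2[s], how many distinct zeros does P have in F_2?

2

Evaluate at each of the 2 elements of F_2:
P(0) = 0 → root; P(1) = 0 → root.
Roots: {0, 1}.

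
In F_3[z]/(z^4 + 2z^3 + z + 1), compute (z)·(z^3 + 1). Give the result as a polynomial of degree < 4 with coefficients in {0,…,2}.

z^3 + 2

Multiply in F_3[z]: (z)·(z^3 + 1) = z^4 + z.
Reduce using z^4 ≡ z^3 + 2z + 2 (mod z^4 + 2z^3 + z + 1).
Reduced: z^3 + 2.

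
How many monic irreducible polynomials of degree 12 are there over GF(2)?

Gauss's count: N_{2}(12) = (1/12) Σ_{d|12} μ(12/d)·2^d.
Divisors of 12: 1, 2, 3, 4, 6, 12; μ(12/d) for each: 0, 1, 0, -1, -1, 1.
Σ = 2^2 − 2^4 − 2^6 + 2^12 = 4020.
N = 4020/12 = 335.

335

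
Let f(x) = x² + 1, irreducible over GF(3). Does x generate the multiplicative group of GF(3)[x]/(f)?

No

|GF(3^2)^×| = 3^2 − 1 = 8. Prime factorization: 8 = 2^3.
f is primitive ⇔ x has order 8 in GF(3)[x]/(f), i.e. x^(8/q) ≠ 1 for each prime q | 8.
x^(4) mod f = 1
Since x^(4) = 1, the order of x divides 4 < 8; not primitive.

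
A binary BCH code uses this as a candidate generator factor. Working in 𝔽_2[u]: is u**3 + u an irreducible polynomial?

Write g(u) = u**3 + u.
Check for roots in 𝔽_2: g(0) = 0 → root; g(1) = 0 → root.
g(0) = 0, so (u) divides g(u); g is reducible.

No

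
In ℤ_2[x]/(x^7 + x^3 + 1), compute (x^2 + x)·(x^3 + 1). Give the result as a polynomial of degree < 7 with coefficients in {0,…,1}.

x^5 + x^4 + x^2 + x

Multiply in ℤ_2[x]: (x^2 + x)·(x^3 + 1) = x^5 + x^4 + x^2 + x.
Reduced: x^5 + x^4 + x^2 + x.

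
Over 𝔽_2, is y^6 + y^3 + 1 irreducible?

Yes

Write P(y) = y^6 + y^3 + 1.
Check for roots in 𝔽_2: P(0) = 1; P(1) = 1.
No roots, so no linear factors.
Monic irreducibles of degree 2 over GF(2): y^2 + y + 1.
None of them divide P (all give nonzero remainder).
Monic irreducibles of degree 3 over GF(2): y^3 + y + 1, y^3 + y^2 + 1.
None of them divide P (all give nonzero remainder).
No irreducible factor of degree ≤ 3 exists, so P is irreducible over GF(2).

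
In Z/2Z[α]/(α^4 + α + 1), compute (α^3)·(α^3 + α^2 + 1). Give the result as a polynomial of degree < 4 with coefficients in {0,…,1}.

Multiply in Z/2Z[α]: (α^3)·(α^3 + α^2 + 1) = α^6 + α^5 + α^3.
Reduce using α^4 ≡ α + 1 (mod α^4 + α + 1).
Reduced: α.

α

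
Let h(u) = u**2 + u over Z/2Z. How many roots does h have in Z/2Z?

2

Evaluate at each of the 2 elements of Z/2Z:
h(0) = 0 → root; h(1) = 0 → root.
Roots: {0, 1}.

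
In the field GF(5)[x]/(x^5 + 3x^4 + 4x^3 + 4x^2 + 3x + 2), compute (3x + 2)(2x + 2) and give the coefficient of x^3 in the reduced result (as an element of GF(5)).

0

Multiply in GF(5)[x]: (3x + 2)·(2x + 2) = x^2 + 4.
Reduced: x^2 + 4.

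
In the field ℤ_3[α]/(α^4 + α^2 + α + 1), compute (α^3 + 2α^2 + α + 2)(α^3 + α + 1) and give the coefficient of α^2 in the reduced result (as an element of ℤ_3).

Multiply in ℤ_3[α]: (α^3 + 2α^2 + α + 2)·(α^3 + α + 1) = α^6 + 2α^5 + 2α^4 + 2α^3 + 2.
Reduce using α^4 ≡ 2α^2 + 2α + 2 (mod α^4 + α^2 + α + 1).
Reduced: 2α^3 + 2α^2 + 1.

2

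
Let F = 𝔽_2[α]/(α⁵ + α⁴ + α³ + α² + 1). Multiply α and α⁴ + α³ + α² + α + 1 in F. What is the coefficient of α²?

Multiply in 𝔽_2[α]: (α)·(α⁴ + α³ + α² + α + 1) = α⁵ + α⁴ + α³ + α² + α.
Reduce using α⁵ ≡ α⁴ + α³ + α² + 1 (mod α⁵ + α⁴ + α³ + α² + 1).
Reduced: α + 1.

0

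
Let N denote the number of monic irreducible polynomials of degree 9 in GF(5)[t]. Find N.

x^(5^9) − x is the product of all monic irreducibles of degree dividing 9; Möbius inversion gives N = (1/9) Σ μ(9/d)·5^d.
Divisors of 9: 1, 3, 9; μ(9/d) for each: 0, -1, 1.
Σ = − 5^3 + 5^9 = 1953000.
N = 1953000/9 = 217000.

217000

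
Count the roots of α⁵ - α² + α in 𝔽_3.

2

Write P(α) = α⁵ - α² + α.
Evaluate at each of the 3 elements of 𝔽_3:
P(0) = 0 → root; P(1) = 1; P(2) = 0 → root.
Roots: {0, 2}.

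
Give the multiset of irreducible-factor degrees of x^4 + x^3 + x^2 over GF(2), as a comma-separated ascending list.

1, 1, 2

Write g(x) = x^4 + x^3 + x^2.
Roots in GF(2): g(0) = 0 → root; g(1) = 1.
Linear factors from roots: (x).
Complete factorization: g(x) = (x)^2·(x^2 + x + 1).
Factor degrees with multiplicity: 1 + 1 + 2 = 4.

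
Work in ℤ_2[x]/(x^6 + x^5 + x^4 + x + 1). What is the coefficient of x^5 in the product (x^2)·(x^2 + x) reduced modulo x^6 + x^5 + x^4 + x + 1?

Multiply in ℤ_2[x]: (x^2)·(x^2 + x) = x^4 + x^3.
Reduced: x^4 + x^3.

0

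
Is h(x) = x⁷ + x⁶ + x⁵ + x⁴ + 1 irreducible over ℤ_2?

Yes

Check for roots in ℤ_2: h(0) = 1; h(1) = 1.
No roots, so no linear factors.
Monic irreducibles of degree 2 over GF(2): x² + x + 1.
None of them divide h (all give nonzero remainder).
Monic irreducibles of degree 3 over GF(2): x³ + x + 1, x³ + x² + 1.
None of them divide h (all give nonzero remainder).
No irreducible factor of degree ≤ 3 exists, so h is irreducible over GF(2).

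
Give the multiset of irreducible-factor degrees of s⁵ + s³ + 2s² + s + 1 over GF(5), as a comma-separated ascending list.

Write h(s) = s⁵ + s³ + 2s² + s + 1.
Roots in GF(5): h(0) = 1; h(1) = 1; h(2) = 1; h(3) = 2; h(4) = 0 → root.
Linear factors from roots: (s + 1).
Complete factorization: h(s) = (s + 1)^2·(s³ - 2s² - s + 1).
Factor degrees with multiplicity: 1 + 1 + 3 = 5.

1, 1, 3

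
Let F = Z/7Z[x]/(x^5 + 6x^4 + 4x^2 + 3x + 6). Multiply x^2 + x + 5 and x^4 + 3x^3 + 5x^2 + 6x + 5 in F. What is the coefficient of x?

0

Multiply in Z/7Z[x]: (x^2 + x + 5)·(x^4 + 3x^3 + 5x^2 + 6x + 5) = x^6 + 4x^5 + 6x^4 + 5x^3 + x^2 + 4.
Reduce using x^5 ≡ x^4 + 3x^2 + 4x + 1 (mod x^5 + 6x^4 + 4x^2 + 3x + 6).
Reduced: 4x^4 + x^3 + 6x^2 + 2.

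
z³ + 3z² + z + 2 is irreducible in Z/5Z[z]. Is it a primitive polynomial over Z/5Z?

Write f(z) = z³ + 3z² + z + 2.
|GF(5^3)^×| = 5^3 − 1 = 124. Prime factorization: 124 = 2^2·31.
f is primitive ⇔ z has order 124 in GF(5)[z]/(f), i.e. z^(124/q) ≠ 1 for each prime q | 124.
z^(62) mod f = 4.
z^(4) mod f = 3z² + z + 1.
None equal 1, so z has full order 124; f is primitive.

Yes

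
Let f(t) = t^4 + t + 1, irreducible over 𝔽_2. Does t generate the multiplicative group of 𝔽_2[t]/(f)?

|GF(2^4)^×| = 2^4 − 1 = 15. Prime factorization: 15 = 3·5.
f is primitive ⇔ t has order 15 in GF(2)[t]/(f), i.e. t^(15/q) ≠ 1 for each prime q | 15.
t^(5) mod f = t^2 + t.
t^(3) mod f = t^3.
None equal 1, so t has full order 15; f is primitive.

Yes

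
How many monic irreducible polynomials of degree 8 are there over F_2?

Gauss's count: N_{2}(8) = (1/8) Σ_{d|8} μ(8/d)·2^d.
Divisors of 8: 1, 2, 4, 8; μ(8/d) for each: 0, 0, -1, 1.
Σ = − 2^4 + 2^8 = 240.
N = 240/8 = 30.

30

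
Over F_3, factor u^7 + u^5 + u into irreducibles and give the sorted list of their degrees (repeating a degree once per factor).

1, 1, 1, 4

Write h(u) = u^7 + u^5 + u.
Roots in F_3: h(0) = 0 → root; h(1) = 0 → root; h(2) = 0 → root.
Linear factors from roots: (u), (u + 2), (u + 1).
Complete factorization: h(u) = (u)·(u + 1)·(u + 2)·(u^4 + 2u^2 + 2).
Factor degrees with multiplicity: 1 + 1 + 1 + 4 = 7.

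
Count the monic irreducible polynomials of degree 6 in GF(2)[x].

By the necklace-counting formula, N_2(6) = (1/6) Σ_{d|6} μ(6/d)·2^d.
Divisors of 6: 1, 2, 3, 6; μ(6/d) for each: 1, -1, -1, 1.
Σ = 2^1 − 2^2 − 2^3 + 2^6 = 54.
N = 54/6 = 9.

9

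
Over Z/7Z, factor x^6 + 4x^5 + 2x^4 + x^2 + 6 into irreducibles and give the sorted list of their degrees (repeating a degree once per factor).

1, 2, 3

Write h(x) = x^6 + 4x^5 + 2x^4 + x^2 + 6.
Linear factors from roots: (x + 6).
Complete factorization: h(x) = (x + 6)·(x^2 + 6x + 6)·(x^3 + 6x^2 + 6).
Factor degrees with multiplicity: 1 + 2 + 3 = 6.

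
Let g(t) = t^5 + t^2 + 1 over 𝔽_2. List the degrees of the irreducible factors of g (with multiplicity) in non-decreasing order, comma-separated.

Roots in 𝔽_2: g(0) = 1; g(1) = 1.
Complete factorization: g(t) = (t^5 + t^2 + 1).
Factor degrees with multiplicity: 5 = 5.

5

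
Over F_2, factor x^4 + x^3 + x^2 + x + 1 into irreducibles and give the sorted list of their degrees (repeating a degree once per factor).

Write h(x) = x^4 + x^3 + x^2 + x + 1.
Roots in F_2: h(0) = 1; h(1) = 1.
Complete factorization: h(x) = (x^4 + x^3 + x^2 + x + 1).
Factor degrees with multiplicity: 4 = 4.

4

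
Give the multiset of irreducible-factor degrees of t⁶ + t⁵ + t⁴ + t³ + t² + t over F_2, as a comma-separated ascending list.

Write g(t) = t⁶ + t⁵ + t⁴ + t³ + t² + t.
Roots in F_2: g(0) = 0 → root; g(1) = 0 → root.
Linear factors from roots: (t), (t + 1).
Complete factorization: g(t) = (t)·(t + 1)·(t² + t + 1)^2.
Factor degrees with multiplicity: 1 + 1 + 2 + 2 = 6.

1, 1, 2, 2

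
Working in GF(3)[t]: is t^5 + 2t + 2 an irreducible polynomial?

Write m(t) = t^5 + 2t + 2.
Check for roots in GF(3): m(0) = 2; m(1) = 2; m(2) = 2.
No roots, so no linear factors.
Monic irreducibles of degree 2 over GF(3): t^2 + 1, t^2 + t + 2, t^2 + 2t + 2.
None of them divide m (all give nonzero remainder).
No irreducible factor of degree ≤ 2 exists, so m is irreducible over GF(3).

Yes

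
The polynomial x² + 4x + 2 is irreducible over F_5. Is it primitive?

Write f(x) = x² + 4x + 2.
|GF(5^2)^×| = 5^2 − 1 = 24. Prime factorization: 24 = 2^3·3.
f is primitive ⇔ x has order 24 in GF(5)[x]/(f), i.e. x^(24/q) ≠ 1 for each prime q | 24.
x^(12) mod f = 4.
x^(8) mod f = 2x + 1.
None equal 1, so x has full order 24; f is primitive.

Yes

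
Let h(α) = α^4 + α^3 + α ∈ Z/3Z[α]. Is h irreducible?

No

Check for roots in Z/3Z: h(0) = 0 → root; h(1) = 0 → root; h(2) = 2.
h(0) = 0, so (α) divides h(α); h is reducible.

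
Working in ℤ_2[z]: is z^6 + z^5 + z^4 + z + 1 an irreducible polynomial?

Yes

Write P(z) = z^6 + z^5 + z^4 + z + 1.
Check for roots in ℤ_2: P(0) = 1; P(1) = 1.
No roots, so no linear factors.
Monic irreducibles of degree 2 over GF(2): z^2 + z + 1.
None of them divide P (all give nonzero remainder).
Monic irreducibles of degree 3 over GF(2): z^3 + z + 1, z^3 + z^2 + 1.
None of them divide P (all give nonzero remainder).
No irreducible factor of degree ≤ 3 exists, so P is irreducible over GF(2).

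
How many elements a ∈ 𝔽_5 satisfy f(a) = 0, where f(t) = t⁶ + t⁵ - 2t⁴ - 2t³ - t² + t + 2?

2

Evaluate at each of the 5 elements of 𝔽_5:
f(0) = 2; f(1) = 0 → root; f(2) = 3; f(3) = 2; f(4) = 0 → root.
Roots: {1, 4}.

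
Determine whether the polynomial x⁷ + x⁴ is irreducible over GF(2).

No

Write m(x) = x⁷ + x⁴.
Check for roots in GF(2): m(0) = 0 → root; m(1) = 0 → root.
m(0) = 0, so (x) divides m(x); m is reducible.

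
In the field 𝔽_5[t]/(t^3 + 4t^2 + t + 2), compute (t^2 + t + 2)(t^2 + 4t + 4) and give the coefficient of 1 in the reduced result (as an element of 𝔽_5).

Multiply in 𝔽_5[t]: (t^2 + t + 2)·(t^2 + 4t + 4) = t^4 + 2t + 3.
Reduce using t^3 ≡ t^2 + 4t + 3 (mod t^3 + 4t^2 + t + 2).
Reduced: 4t + 1.

1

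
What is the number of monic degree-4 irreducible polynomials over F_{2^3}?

1008

The number of monic irreducibles of degree 4 over GF(8) is (1/4)·Σ_{d∣4} μ(4/d) 8^d.
Divisors of 4: 1, 2, 4; μ(4/d) for each: 0, -1, 1.
Σ = − 8^2 + 8^4 = 4032.
N = 4032/4 = 1008.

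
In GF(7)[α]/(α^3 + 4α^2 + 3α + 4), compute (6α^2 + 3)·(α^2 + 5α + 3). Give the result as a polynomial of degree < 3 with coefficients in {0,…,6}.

Multiply in GF(7)[α]: (6α^2 + 3)·(α^2 + 5α + 3) = 6α^4 + 2α^3 + α + 2.
Reduce using α^3 ≡ 3α^2 + 4α + 3 (mod α^3 + 4α^2 + 3α + 4).
Reduced: α + 6.

α + 6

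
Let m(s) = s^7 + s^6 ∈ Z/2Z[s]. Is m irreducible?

No

Check for roots in Z/2Z: m(0) = 0 → root; m(1) = 0 → root.
m(0) = 0, so (s) divides m(s); m is reducible.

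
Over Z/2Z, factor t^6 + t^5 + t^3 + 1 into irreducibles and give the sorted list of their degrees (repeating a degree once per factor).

Write g(t) = t^6 + t^5 + t^3 + 1.
Roots in Z/2Z: g(0) = 1; g(1) = 0 → root.
Linear factors from roots: (t + 1).
Complete factorization: g(t) = (t + 1)^3·(t^3 + t + 1).
Factor degrees with multiplicity: 1 + 1 + 1 + 3 = 6.

1, 1, 1, 3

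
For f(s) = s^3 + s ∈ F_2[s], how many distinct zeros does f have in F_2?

Evaluate at each of the 2 elements of F_2:
f(0) = 0 → root; f(1) = 0 → root.
Roots: {0, 1}.

2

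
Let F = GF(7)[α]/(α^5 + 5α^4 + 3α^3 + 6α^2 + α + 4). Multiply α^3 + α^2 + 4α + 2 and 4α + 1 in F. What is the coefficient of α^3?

Multiply in GF(7)[α]: (α^3 + α^2 + 4α + 2)·(4α + 1) = 4α^4 + 5α^3 + 3α^2 + 5α + 2.
Reduced: 4α^4 + 5α^3 + 3α^2 + 5α + 2.

5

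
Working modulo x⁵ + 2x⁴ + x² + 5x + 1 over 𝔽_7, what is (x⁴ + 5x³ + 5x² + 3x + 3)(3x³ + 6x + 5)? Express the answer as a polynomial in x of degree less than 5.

Multiply in 𝔽_7[x]: (x⁴ + 5x³ + 5x² + 3x + 3)·(3x³ + 6x + 5) = 3x⁷ + x⁶ + 2x⁴ + x³ + x² + 5x + 1.
Reduce using x⁵ ≡ 5x⁴ + 6x² + 2x + 6 (mod x⁵ + 2x⁴ + x² + 5x + 1).
Reduced: 5x³ + 6x² + 2x + 5.

5x^3 + 6x^2 + 2x + 5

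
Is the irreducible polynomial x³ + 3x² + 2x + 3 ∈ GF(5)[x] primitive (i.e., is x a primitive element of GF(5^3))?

Yes

Write f(x) = x³ + 3x² + 2x + 3.
|GF(5^3)^×| = 5^3 − 1 = 124. Prime factorization: 124 = 2^2·31.
f is primitive ⇔ x has order 124 in GF(5)[x]/(f), i.e. x^(124/q) ≠ 1 for each prime q | 124.
x^(62) mod f = 4.
x^(4) mod f = 2x² + 3x + 4.
None equal 1, so x has full order 124; f is primitive.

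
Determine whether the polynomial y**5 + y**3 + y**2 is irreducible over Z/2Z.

Write g(y) = y**5 + y**3 + y**2.
Check for roots in Z/2Z: g(0) = 0 → root; g(1) = 1.
g(0) = 0, so (y) divides g(y); g is reducible.

No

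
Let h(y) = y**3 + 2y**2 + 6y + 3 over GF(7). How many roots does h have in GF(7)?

Evaluate at each of the 7 elements of GF(7):
h(0) = 3; h(1) = 5; h(2) = 3; h(3) = 3; h(4) = 4; h(5) = 5; h(6) = 5.
No element is a root.

0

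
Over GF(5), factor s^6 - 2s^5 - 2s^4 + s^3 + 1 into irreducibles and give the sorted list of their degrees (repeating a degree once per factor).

Write g(s) = s^6 - 2s^5 - 2s^4 + s^3 + 1.
Roots in GF(5): g(0) = 1; g(1) = 4; g(2) = 2; g(3) = 4; g(4) = 1.
Complete factorization: g(s) = (s^2 + 2)·(s^2 + s + 1)·(s^2 + 2s - 2).
Factor degrees with multiplicity: 2 + 2 + 2 = 6.

2, 2, 2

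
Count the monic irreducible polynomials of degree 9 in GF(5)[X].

217000

Gauss's count: N_{5}(9) = (1/9) Σ_{d|9} μ(9/d)·5^d.
Divisors of 9: 1, 3, 9; μ(9/d) for each: 0, -1, 1.
Σ = − 5^3 + 5^9 = 1953000.
N = 1953000/9 = 217000.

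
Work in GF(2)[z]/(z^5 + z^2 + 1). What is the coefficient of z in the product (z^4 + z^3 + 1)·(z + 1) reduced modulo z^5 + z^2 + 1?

Multiply in GF(2)[z]: (z^4 + z^3 + 1)·(z + 1) = z^5 + z^3 + z + 1.
Reduce using z^5 ≡ z^2 + 1 (mod z^5 + z^2 + 1).
Reduced: z^3 + z^2 + z.

1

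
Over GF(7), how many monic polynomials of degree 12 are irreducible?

1153430600

Gauss's count: N_{7}(12) = (1/12) Σ_{d|12} μ(12/d)·7^d.
Divisors of 12: 1, 2, 3, 4, 6, 12; μ(12/d) for each: 0, 1, 0, -1, -1, 1.
Σ = 7^2 − 7^4 − 7^6 + 7^12 = 13841167200.
N = 13841167200/12 = 1153430600.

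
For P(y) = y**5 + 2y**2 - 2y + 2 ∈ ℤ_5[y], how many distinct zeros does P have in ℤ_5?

Evaluate at each of the 5 elements of ℤ_5:
P(0) = 2; P(1) = 3; P(2) = 3; P(3) = 2; P(4) = 0 → root.
Roots: {4}.

1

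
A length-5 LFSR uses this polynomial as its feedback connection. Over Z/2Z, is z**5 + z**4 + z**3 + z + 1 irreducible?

Yes

Write h(z) = z**5 + z**4 + z**3 + z + 1.
Check for roots in Z/2Z: h(0) = 1; h(1) = 1.
No roots, so no linear factors.
Monic irreducibles of degree 2 over GF(2): z**2 + z + 1.
None of them divide h (all give nonzero remainder).
No irreducible factor of degree ≤ 2 exists, so h is irreducible over GF(2).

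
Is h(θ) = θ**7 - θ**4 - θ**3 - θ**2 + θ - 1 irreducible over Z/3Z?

Check for roots in Z/3Z: h(0) = 2; h(1) = 1; h(2) = 2.
No roots, so no linear factors.
Monic irreducibles of degree 2 over GF(3): θ**2 + 1, θ**2 + θ - 1, θ**2 - θ - 1.
None of them divide h (all give nonzero remainder).
Degree-3 irreducible divisors: test the 8 monic irreducibles of degree 3 over GF(3).
None of them divide h (all give nonzero remainder).
No irreducible factor of degree ≤ 3 exists, so h is irreducible over GF(3).

Yes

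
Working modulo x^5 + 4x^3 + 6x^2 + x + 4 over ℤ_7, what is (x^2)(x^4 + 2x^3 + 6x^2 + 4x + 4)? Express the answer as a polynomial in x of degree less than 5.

Multiply in ℤ_7[x]: (x^2)·(x^4 + 2x^3 + 6x^2 + 4x + 4) = x^6 + 2x^5 + 6x^4 + 4x^3 + 4x^2.
Reduce using x^5 ≡ 3x^3 + x^2 + 6x + 3 (mod x^5 + 4x^3 + 6x^2 + x + 4).
Reduced: 2x^4 + 4x^3 + 5x^2 + x + 6.

2x^4 + 4x^3 + 5x^2 + x + 6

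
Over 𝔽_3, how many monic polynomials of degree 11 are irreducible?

Gauss's count: N_{3}(11) = (1/11) Σ_{d|11} μ(11/d)·3^d.
Divisors of 11: 1, 11; μ(11/d) for each: -1, 1.
Σ = − 3^1 + 3^11 = 177144.
N = 177144/11 = 16104.

16104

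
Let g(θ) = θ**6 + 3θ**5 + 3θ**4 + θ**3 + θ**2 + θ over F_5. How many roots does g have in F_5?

4

Evaluate at each of the 5 elements of F_5:
g(0) = 0 → root; g(1) = 0 → root; g(2) = 2; g(3) = 0 → root; g(4) = 0 → root.
Roots: {0, 1, 3, 4}.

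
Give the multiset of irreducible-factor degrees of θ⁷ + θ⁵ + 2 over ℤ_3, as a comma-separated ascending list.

1, 1, 2, 3

Write g(θ) = θ⁷ + θ⁵ + 2.
Roots in ℤ_3: g(0) = 2; g(1) = 1; g(2) = 0 → root.
Linear factors from roots: (θ + 1).
Complete factorization: g(θ) = (θ + 1)^2·(θ² + θ + 2)·(θ³ + 2θ + 1).
Factor degrees with multiplicity: 1 + 1 + 2 + 3 = 7.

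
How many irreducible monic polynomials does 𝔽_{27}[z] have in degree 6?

The number of monic irreducibles of degree 6 over GF(27) is (1/6)·Σ_{d∣6} μ(6/d) 27^d.
Divisors of 6: 1, 2, 3, 6; μ(6/d) for each: 1, -1, -1, 1.
Σ = 27^1 − 27^2 − 27^3 + 27^6 = 387400104.
N = 387400104/6 = 64566684.

64566684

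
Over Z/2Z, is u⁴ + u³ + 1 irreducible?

Yes

Write P(u) = u⁴ + u³ + 1.
Check for roots in Z/2Z: P(0) = 1; P(1) = 1.
No roots, so no linear factors.
Monic irreducibles of degree 2 over GF(2): u² + u + 1.
None of them divide P (all give nonzero remainder).
No irreducible factor of degree ≤ 2 exists, so P is irreducible over GF(2).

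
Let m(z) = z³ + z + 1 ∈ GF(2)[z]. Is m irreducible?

Check for roots in GF(2): m(0) = 1; m(1) = 1.
No roots. A degree-3 polynomial over a field with no linear factor is irreducible.

Yes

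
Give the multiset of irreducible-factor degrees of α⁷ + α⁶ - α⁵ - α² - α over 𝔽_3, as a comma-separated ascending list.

Write f(α) = α⁷ + α⁶ - α⁵ - α² - α.
Roots in 𝔽_3: f(0) = 0 → root; f(1) = 2; f(2) = 1.
Linear factors from roots: (α).
Complete factorization: f(α) = (α)·(α² + 1)·(α⁴ + α³ + α² - α - 1).
Factor degrees with multiplicity: 1 + 2 + 4 = 7.

1, 2, 4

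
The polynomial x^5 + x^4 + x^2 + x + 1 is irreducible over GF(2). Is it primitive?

Write f(x) = x^5 + x^4 + x^2 + x + 1.
|GF(2^5)^×| = 2^5 − 1 = 31. Prime factorization: 31 = 31.
f is primitive ⇔ x has order 31 in GF(2)[x]/(f), i.e. x^(31/q) ≠ 1 for each prime q | 31.
x^(1) mod f = x.
None equal 1, so x has full order 31; f is primitive.

Yes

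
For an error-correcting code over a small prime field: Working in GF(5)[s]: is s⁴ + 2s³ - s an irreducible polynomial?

No

Write f(s) = s⁴ + 2s³ - s.
Check for roots in GF(5): f(0) = 0 → root; f(1) = 2; f(2) = 0 → root; f(3) = 2; f(4) = 0 → root.
f(0) = 0, so (s) divides f(s); f is reducible.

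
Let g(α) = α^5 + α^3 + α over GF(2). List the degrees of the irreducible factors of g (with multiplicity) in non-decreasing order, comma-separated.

Roots in GF(2): g(0) = 0 → root; g(1) = 1.
Linear factors from roots: (α).
Complete factorization: g(α) = (α)·(α^2 + α + 1)^2.
Factor degrees with multiplicity: 1 + 2 + 2 = 5.

1, 2, 2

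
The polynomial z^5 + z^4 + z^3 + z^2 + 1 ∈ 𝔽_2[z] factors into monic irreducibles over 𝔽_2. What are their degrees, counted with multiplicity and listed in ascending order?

5

Write f(z) = z^5 + z^4 + z^3 + z^2 + 1.
Roots in 𝔽_2: f(0) = 1; f(1) = 1.
Complete factorization: f(z) = (z^5 + z^4 + z^3 + z^2 + 1).
Factor degrees with multiplicity: 5 = 5.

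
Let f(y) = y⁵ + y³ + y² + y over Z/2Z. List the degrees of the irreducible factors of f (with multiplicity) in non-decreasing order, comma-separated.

1, 1, 3

Roots in Z/2Z: f(0) = 0 → root; f(1) = 0 → root.
Linear factors from roots: (y), (y + 1).
Complete factorization: f(y) = (y)·(y + 1)·(y³ + y² + 1).
Factor degrees with multiplicity: 1 + 1 + 3 = 5.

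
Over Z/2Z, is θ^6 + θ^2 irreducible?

No

Write m(θ) = θ^6 + θ^2.
Check for roots in Z/2Z: m(0) = 0 → root; m(1) = 0 → root.
m(0) = 0, so (θ) divides m(θ); m is reducible.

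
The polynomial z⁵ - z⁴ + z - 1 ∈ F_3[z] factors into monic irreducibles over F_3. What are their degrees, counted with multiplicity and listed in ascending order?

Write f(z) = z⁵ - z⁴ + z - 1.
Roots in F_3: f(0) = 2; f(1) = 0 → root; f(2) = 2.
Linear factors from roots: (z - 1).
Complete factorization: f(z) = (z - 1)·(z² + z - 1)·(z² - z - 1).
Factor degrees with multiplicity: 1 + 2 + 2 = 5.

1, 2, 2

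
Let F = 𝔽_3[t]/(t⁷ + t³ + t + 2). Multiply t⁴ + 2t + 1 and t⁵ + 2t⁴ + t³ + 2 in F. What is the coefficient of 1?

0

Multiply in 𝔽_3[t]: (t⁴ + 2t + 1)·(t⁵ + 2t⁴ + t³ + 2) = t⁹ + 2t⁸ + t⁷ + 2t⁶ + 2t⁵ + t³ + t + 2.
Reduce using t⁷ ≡ 2t³ + 2t + 1 (mod t⁷ + t³ + t + 2).
Reduced: 2t⁶ + t⁵ + t⁴ + 2t³ + 2t² + 2t.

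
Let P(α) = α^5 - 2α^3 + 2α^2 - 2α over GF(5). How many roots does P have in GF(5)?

3

Evaluate at each of the 5 elements of GF(5):
P(0) = 0 → root; P(1) = 4; P(2) = 0 → root; P(3) = 1; P(4) = 0 → root.
Roots: {0, 2, 4}.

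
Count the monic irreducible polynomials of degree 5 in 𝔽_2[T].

6

x^(2^5) − x is the product of all monic irreducibles of degree dividing 5; Möbius inversion gives N = (1/5) Σ μ(5/d)·2^d.
Divisors of 5: 1, 5; μ(5/d) for each: -1, 1.
Σ = − 2^1 + 2^5 = 30.
N = 30/5 = 6.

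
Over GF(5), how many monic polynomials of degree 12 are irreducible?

20343700

x^(5^12) − x is the product of all monic irreducibles of degree dividing 12; Möbius inversion gives N = (1/12) Σ μ(12/d)·5^d.
Divisors of 12: 1, 2, 3, 4, 6, 12; μ(12/d) for each: 0, 1, 0, -1, -1, 1.
Σ = 5^2 − 5^4 − 5^6 + 5^12 = 244124400.
N = 244124400/12 = 20343700.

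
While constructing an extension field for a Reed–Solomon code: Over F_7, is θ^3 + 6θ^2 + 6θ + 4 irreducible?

Yes

Write m(θ) = θ^3 + 6θ^2 + 6θ + 4.
Check for roots in F_7: m(0) = 4; m(1) = 3; m(2) = 6; m(3) = 5; m(4) = 6; m(5) = 1; m(6) = 3.
No roots. A degree-3 polynomial over a field with no linear factor is irreducible.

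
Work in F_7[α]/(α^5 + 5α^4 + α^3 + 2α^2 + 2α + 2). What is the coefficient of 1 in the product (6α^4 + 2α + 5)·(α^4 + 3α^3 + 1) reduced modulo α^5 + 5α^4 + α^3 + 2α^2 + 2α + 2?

2

Multiply in F_7[α]: (6α^4 + 2α + 5)·(α^4 + 3α^3 + 1) = 6α^8 + 4α^7 + 2α^5 + 3α^4 + α^3 + 2α + 5.
Reduce using α^5 ≡ 2α^4 + 6α^3 + 5α^2 + 5α + 5 (mod α^5 + 5α^4 + α^3 + 2α^2 + 2α + 2).
Reduced: 6α^4 + 5α^3 + 4α^2 + 3α + 2.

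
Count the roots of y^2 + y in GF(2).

2

Write h(y) = y^2 + y.
Evaluate at each of the 2 elements of GF(2):
h(0) = 0 → root; h(1) = 0 → root.
Roots: {0, 1}.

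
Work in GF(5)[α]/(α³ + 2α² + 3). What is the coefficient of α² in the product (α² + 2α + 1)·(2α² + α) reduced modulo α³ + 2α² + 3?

Multiply in GF(5)[α]: (α² + 2α + 1)·(2α² + α) = 2α⁴ + 4α² + α.
Reduce using α³ ≡ 3α² + 2 (mod α³ + 2α² + 3).
Reduced: 2α² + 2.

2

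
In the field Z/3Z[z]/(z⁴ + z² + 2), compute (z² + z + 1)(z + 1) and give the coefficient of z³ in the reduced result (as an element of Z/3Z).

1

Multiply in Z/3Z[z]: (z² + z + 1)·(z + 1) = z³ + 2z² + 2z + 1.
Reduced: z³ + 2z² + 2z + 1.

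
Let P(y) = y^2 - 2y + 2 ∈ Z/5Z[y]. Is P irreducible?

Check for roots in Z/5Z: P(0) = 2; P(1) = 1; P(2) = 2; P(3) = 0 → root; P(4) = 0 → root.
P(3) = 0, so (y − 3) divides P(y); P is reducible.

No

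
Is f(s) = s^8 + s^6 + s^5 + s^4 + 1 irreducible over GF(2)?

Check for roots in GF(2): f(0) = 1; f(1) = 1.
No roots, so no linear factors.
Monic irreducibles of degree 2 over GF(2): s^2 + s + 1.
None of them divide f (all give nonzero remainder).
Monic irreducibles of degree 3 over GF(2): s^3 + s + 1, s^3 + s^2 + 1.
None of them divide f (all give nonzero remainder).
Monic irreducibles of degree 4 over GF(2): s^4 + s + 1, s^4 + s^3 + 1, s^4 + s^3 + s^2 + s + 1.
None of them divide f (all give nonzero remainder).
No irreducible factor of degree ≤ 4 exists, so f is irreducible over GF(2).

Yes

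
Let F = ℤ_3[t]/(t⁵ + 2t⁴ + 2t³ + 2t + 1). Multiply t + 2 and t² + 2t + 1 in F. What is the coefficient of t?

Multiply in ℤ_3[t]: (t + 2)·(t² + 2t + 1) = t³ + t² + 2t + 2.
Reduced: t³ + t² + 2t + 2.

2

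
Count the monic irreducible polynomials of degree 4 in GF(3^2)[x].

x^(9^4) − x is the product of all monic irreducibles of degree dividing 4; Möbius inversion gives N = (1/4) Σ μ(4/d)·9^d.
Divisors of 4: 1, 2, 4; μ(4/d) for each: 0, -1, 1.
Σ = − 9^2 + 9^4 = 6480.
N = 6480/4 = 1620.

1620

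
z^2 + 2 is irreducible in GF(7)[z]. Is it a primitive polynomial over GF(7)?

No

Write f(z) = z^2 + 2.
|GF(7^2)^×| = 7^2 − 1 = 48. Prime factorization: 48 = 2^4·3.
f is primitive ⇔ z has order 48 in GF(7)[z]/(f), i.e. z^(48/q) ≠ 1 for each prime q | 48.
z^(24) mod f = 1
z^(16) mod f = 4.
Since z^(24) = 1, the order of z divides 24 < 48; not primitive.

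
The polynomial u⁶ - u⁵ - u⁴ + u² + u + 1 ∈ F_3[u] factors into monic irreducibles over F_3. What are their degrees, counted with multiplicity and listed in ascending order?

Write g(u) = u⁶ - u⁵ - u⁴ + u² + u + 1.
Roots in F_3: g(0) = 1; g(1) = 2; g(2) = 2.
Complete factorization: g(u) = (u⁶ - u⁵ - u⁴ + u² + u + 1).
Factor degrees with multiplicity: 6 = 6.

6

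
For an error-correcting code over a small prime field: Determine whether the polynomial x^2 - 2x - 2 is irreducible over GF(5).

Write h(x) = x^2 - 2x - 2.
Check for roots in GF(5): h(0) = 3; h(1) = 2; h(2) = 3; h(3) = 1; h(4) = 1.
No roots. A degree-2 polynomial over a field with no linear factor is irreducible.

Yes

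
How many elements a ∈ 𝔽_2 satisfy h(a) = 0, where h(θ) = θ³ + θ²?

2

Evaluate at each of the 2 elements of 𝔽_2:
h(0) = 0 → root; h(1) = 0 → root.
Roots: {0, 1}.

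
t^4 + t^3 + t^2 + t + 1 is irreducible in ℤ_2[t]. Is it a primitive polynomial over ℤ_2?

Write f(t) = t^4 + t^3 + t^2 + t + 1.
|GF(2^4)^×| = 2^4 − 1 = 15. Prime factorization: 15 = 3·5.
f is primitive ⇔ t has order 15 in GF(2)[t]/(f), i.e. t^(15/q) ≠ 1 for each prime q | 15.
t^(5) mod f = 1
t^(3) mod f = t^3.
Since t^(5) = 1, the order of t divides 5 < 15; not primitive.

No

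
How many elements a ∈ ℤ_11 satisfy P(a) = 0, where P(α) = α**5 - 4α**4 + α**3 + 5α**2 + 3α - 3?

2

Evaluate at each of the 11 elements of ℤ_11:
P(0) = 8; P(1) = 3; P(2) = 10; P(3) = 8; P(4) = 10; P(5) = 7; P(6) = 0 → root; P(7) = 10; P(8) = 0 → root; P(9) = 6; P(10) = 4.
Roots: {6, 8}.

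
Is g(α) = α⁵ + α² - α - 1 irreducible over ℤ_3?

No

Check for roots in ℤ_3: g(0) = 2; g(1) = 0 → root; g(2) = 0 → root.
g(1) = 0, so (α − 1) divides g(α); g is reducible.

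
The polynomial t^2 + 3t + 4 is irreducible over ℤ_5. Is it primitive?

Write f(t) = t^2 + 3t + 4.
|GF(5^2)^×| = 5^2 − 1 = 24. Prime factorization: 24 = 2^3·3.
f is primitive ⇔ t has order 24 in GF(5)[t]/(f), i.e. t^(24/q) ≠ 1 for each prime q | 24.
t^(12) mod f = 1
t^(8) mod f = 3t + 4.
Since t^(12) = 1, the order of t divides 12 < 24; not primitive.

No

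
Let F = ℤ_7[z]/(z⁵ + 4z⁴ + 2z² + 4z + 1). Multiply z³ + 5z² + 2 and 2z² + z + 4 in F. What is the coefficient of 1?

6

Multiply in ℤ_7[z]: (z³ + 5z² + 2)·(2z² + z + 4) = 2z⁵ + 4z⁴ + 2z³ + 3z² + 2z + 1.
Reduce using z⁵ ≡ 3z⁴ + 5z² + 3z + 6 (mod z⁵ + 4z⁴ + 2z² + 4z + 1).
Reduced: 3z⁴ + 2z³ + 6z² + z + 6.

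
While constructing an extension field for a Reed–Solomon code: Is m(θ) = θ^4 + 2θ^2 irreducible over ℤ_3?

Check for roots in ℤ_3: m(0) = 0 → root; m(1) = 0 → root; m(2) = 0 → root.
m(0) = 0, so (θ) divides m(θ); m is reducible.

No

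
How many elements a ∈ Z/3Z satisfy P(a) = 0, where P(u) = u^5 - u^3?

Evaluate at each of the 3 elements of Z/3Z:
P(0) = 0 → root; P(1) = 0 → root; P(2) = 0 → root.
Roots: {0, 1, 2}.

3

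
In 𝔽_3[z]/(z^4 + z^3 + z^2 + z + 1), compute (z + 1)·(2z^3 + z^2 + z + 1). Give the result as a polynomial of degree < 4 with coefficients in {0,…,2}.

z^3 + 2

Multiply in 𝔽_3[z]: (z + 1)·(2z^3 + z^2 + z + 1) = 2z^4 + 2z^2 + 2z + 1.
Reduce using z^4 ≡ 2z^3 + 2z^2 + 2z + 2 (mod z^4 + z^3 + z^2 + z + 1).
Reduced: z^3 + 2.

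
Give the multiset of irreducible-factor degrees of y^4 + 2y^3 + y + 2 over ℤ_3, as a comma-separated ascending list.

Write h(y) = y^4 + 2y^3 + y + 2.
Roots in ℤ_3: h(0) = 2; h(1) = 0 → root; h(2) = 0 → root.
Linear factors from roots: (y + 2), (y + 1).
Complete factorization: h(y) = (y + 2)·(y + 1)^3.
Factor degrees with multiplicity: 1 + 1 + 1 + 1 = 4.

1, 1, 1, 1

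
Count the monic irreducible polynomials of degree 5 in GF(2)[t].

By the necklace-counting formula, N_2(5) = (1/5) Σ_{d|5} μ(5/d)·2^d.
Divisors of 5: 1, 5; μ(5/d) for each: -1, 1.
Σ = − 2^1 + 2^5 = 30.
N = 30/5 = 6.

6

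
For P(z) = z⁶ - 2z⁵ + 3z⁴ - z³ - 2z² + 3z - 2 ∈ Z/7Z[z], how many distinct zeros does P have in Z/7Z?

Evaluate at each of the 7 elements of Z/7Z:
P(0) = 5; P(1) = 0 → root; P(2) = 1; P(3) = 0 → root; P(4) = 0 → root; P(5) = 0 → root; P(6) = 0 → root.
Roots: {1, 3, 4, 5, 6}.

5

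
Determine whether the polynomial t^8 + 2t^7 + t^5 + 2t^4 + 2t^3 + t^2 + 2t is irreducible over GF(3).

No

Write g(t) = t^8 + 2t^7 + t^5 + 2t^4 + 2t^3 + t^2 + 2t.
Check for roots in GF(3): g(0) = 0 → root; g(1) = 2; g(2) = 0 → root.
g(0) = 0, so (t) divides g(t); g is reducible.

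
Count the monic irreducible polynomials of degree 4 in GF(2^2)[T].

By the necklace-counting formula, N_4(4) = (1/4) Σ_{d|4} μ(4/d)·4^d.
Divisors of 4: 1, 2, 4; μ(4/d) for each: 0, -1, 1.
Σ = − 4^2 + 4^4 = 240.
N = 240/4 = 60.

60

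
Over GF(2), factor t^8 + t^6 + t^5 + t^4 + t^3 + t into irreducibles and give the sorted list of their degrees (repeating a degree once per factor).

1, 1, 2, 2, 2

Write f(t) = t^8 + t^6 + t^5 + t^4 + t^3 + t.
Roots in GF(2): f(0) = 0 → root; f(1) = 0 → root.
Linear factors from roots: (t), (t + 1).
Complete factorization: f(t) = (t)·(t + 1)·(t^2 + t + 1)^3.
Factor degrees with multiplicity: 1 + 1 + 2 + 2 + 2 = 8.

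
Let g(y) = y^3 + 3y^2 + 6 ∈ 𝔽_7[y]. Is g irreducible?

Check for roots in 𝔽_7: g(0) = 6; g(1) = 3; g(2) = 5; g(3) = 4; g(4) = 6; g(5) = 3; g(6) = 1.
No roots. A degree-3 polynomial over a field with no linear factor is irreducible.

Yes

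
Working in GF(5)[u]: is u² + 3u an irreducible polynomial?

Write P(u) = u² + 3u.
Check for roots in GF(5): P(0) = 0 → root; P(1) = 4; P(2) = 0 → root; P(3) = 3; P(4) = 3.
P(0) = 0, so (u) divides P(u); P is reducible.

No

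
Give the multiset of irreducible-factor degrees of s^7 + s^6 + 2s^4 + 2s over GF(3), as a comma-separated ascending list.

Write h(s) = s^7 + s^6 + 2s^4 + 2s.
Roots in GF(3): h(0) = 0 → root; h(1) = 0 → root; h(2) = 0 → root.
Linear factors from roots: (s), (s + 2), (s + 1).
Complete factorization: h(s) = (s)·(s + 1)·(s + 2)·(s^4 + s^3 + s^2 + 1).
Factor degrees with multiplicity: 1 + 1 + 1 + 4 = 7.

1, 1, 1, 4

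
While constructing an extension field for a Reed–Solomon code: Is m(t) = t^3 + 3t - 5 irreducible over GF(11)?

Check each element of GF(11) for a root: m(0)=6, m(1)=10, m(2)=9, m(3)=9, m(4)=5, m(5)=3, m(6)=9, m(7)=7, m(8)=3, m(9)=3, m(10)=2.
No roots. A degree-3 polynomial over a field with no linear factor is irreducible.

Yes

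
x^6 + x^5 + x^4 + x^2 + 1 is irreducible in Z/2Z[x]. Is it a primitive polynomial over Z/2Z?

Write f(x) = x^6 + x^5 + x^4 + x^2 + 1.
|GF(2^6)^×| = 2^6 − 1 = 63. Prime factorization: 63 = 3^2·7.
f is primitive ⇔ x has order 63 in GF(2)[x]/(f), i.e. x^(63/q) ≠ 1 for each prime q | 63.
x^(21) mod f = 1
x^(9) mod f = x^3 + 1.
Since x^(21) = 1, the order of x divides 21 < 63; not primitive.

No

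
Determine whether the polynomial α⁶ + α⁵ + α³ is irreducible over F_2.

Write h(α) = α⁶ + α⁵ + α³.
Check for roots in F_2: h(0) = 0 → root; h(1) = 1.
h(0) = 0, so (α) divides h(α); h is reducible.

No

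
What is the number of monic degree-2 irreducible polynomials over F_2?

x^(2^2) − x is the product of all monic irreducibles of degree dividing 2; Möbius inversion gives N = (1/2) Σ μ(2/d)·2^d.
Divisors of 2: 1, 2; μ(2/d) for each: -1, 1.
Σ = − 2^1 + 2^2 = 2.
N = 2/2 = 1.

1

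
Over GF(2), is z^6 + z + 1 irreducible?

Yes

Write h(z) = z^6 + z + 1.
Check for roots in GF(2): h(0) = 1; h(1) = 1.
No roots, so no linear factors.
Monic irreducibles of degree 2 over GF(2): z^2 + z + 1.
None of them divide h (all give nonzero remainder).
Monic irreducibles of degree 3 over GF(2): z^3 + z + 1, z^3 + z^2 + 1.
None of them divide h (all give nonzero remainder).
No irreducible factor of degree ≤ 3 exists, so h is irreducible over GF(2).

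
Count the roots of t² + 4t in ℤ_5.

2

Write P(t) = t² + 4t.
Evaluate at each of the 5 elements of ℤ_5:
P(0) = 0 → root; P(1) = 0 → root; P(2) = 2; P(3) = 1; P(4) = 2.
Roots: {0, 1}.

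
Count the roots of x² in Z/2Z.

1

Write f(x) = x².
Evaluate at each of the 2 elements of Z/2Z:
f(0) = 0 → root; f(1) = 1.
Roots: {0}.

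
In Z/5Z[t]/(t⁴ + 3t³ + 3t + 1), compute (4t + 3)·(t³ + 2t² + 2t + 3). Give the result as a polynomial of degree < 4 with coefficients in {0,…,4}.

4t^3 + 4t^2 + t

Multiply in Z/5Z[t]: (4t + 3)·(t³ + 2t² + 2t + 3) = 4t⁴ + t³ + 4t² + 3t + 4.
Reduce using t⁴ ≡ 2t³ + 2t + 4 (mod t⁴ + 3t³ + 3t + 1).
Reduced: 4t³ + 4t² + t.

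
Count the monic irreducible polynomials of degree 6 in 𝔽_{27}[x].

64566684

Gauss's count: N_{27}(6) = (1/6) Σ_{d|6} μ(6/d)·27^d.
Divisors of 6: 1, 2, 3, 6; μ(6/d) for each: 1, -1, -1, 1.
Σ = 27^1 − 27^2 − 27^3 + 27^6 = 387400104.
N = 387400104/6 = 64566684.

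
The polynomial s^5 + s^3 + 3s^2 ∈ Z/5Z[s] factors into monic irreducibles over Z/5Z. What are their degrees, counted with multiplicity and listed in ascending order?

Write h(s) = s^5 + s^3 + 3s^2.
Roots in Z/5Z: h(0) = 0 → root; h(1) = 0 → root; h(2) = 2; h(3) = 2; h(4) = 1.
Linear factors from roots: (s), (s + 4).
Complete factorization: h(s) = (s + 4)·(s)^2·(s^2 + s + 2).
Factor degrees with multiplicity: 1 + 1 + 1 + 2 = 5.

1, 1, 1, 2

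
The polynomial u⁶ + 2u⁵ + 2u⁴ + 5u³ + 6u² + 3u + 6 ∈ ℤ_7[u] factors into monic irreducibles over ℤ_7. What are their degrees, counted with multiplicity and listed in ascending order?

Write h(u) = u⁶ + 2u⁵ + 2u⁴ + 5u³ + 6u² + 3u + 6.
Complete factorization: h(u) = (u⁶ + 2u⁵ + 2u⁴ + 5u³ + 6u² + 3u + 6).
Factor degrees with multiplicity: 6 = 6.

6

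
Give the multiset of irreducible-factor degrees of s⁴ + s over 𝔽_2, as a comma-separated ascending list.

Write h(s) = s⁴ + s.
Roots in 𝔽_2: h(0) = 0 → root; h(1) = 0 → root.
Linear factors from roots: (s), (s + 1).
Complete factorization: h(s) = (s)·(s + 1)·(s² + s + 1).
Factor degrees with multiplicity: 1 + 1 + 2 = 4.

1, 1, 2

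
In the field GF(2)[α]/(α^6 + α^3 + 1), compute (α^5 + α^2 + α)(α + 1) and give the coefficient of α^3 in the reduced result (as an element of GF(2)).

0

Multiply in GF(2)[α]: (α^5 + α^2 + α)·(α + 1) = α^6 + α^5 + α^3 + α.
Reduce using α^6 ≡ α^3 + 1 (mod α^6 + α^3 + 1).
Reduced: α^5 + α + 1.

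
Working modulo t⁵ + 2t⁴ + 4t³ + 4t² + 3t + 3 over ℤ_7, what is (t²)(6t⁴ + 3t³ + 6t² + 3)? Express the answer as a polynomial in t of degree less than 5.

5t^3 + 2t + 6

Multiply in ℤ_7[t]: (t²)·(6t⁴ + 3t³ + 6t² + 3) = 6t⁶ + 3t⁵ + 6t⁴ + 3t².
Reduce using t⁵ ≡ 5t⁴ + 3t³ + 3t² + 4t + 4 (mod t⁵ + 2t⁴ + 4t³ + 4t² + 3t + 3).
Reduced: 5t³ + 2t + 6.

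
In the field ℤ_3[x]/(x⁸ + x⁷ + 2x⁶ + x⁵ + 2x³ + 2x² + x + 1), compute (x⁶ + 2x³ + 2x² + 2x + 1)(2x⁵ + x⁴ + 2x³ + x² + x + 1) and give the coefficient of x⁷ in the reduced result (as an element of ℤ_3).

Multiply in ℤ_3[x]: (x⁶ + 2x³ + 2x² + 2x + 1)·(2x⁵ + x⁴ + 2x³ + x² + x + 1) = 2x¹¹ + x¹⁰ + 2x⁹ + 2x⁸ + x⁷ + 2x⁶ + x⁵ + 2x³ + 2x² + 1.
Reduce using x⁸ ≡ 2x⁷ + x⁶ + 2x⁵ + x³ + x² + 2x + 2 (mod x⁸ + x⁷ + 2x⁶ + x⁵ + 2x³ + 2x² + x + 1).
Reduced: x⁷ + 2x⁶ + 2x⁵ + 2x⁴ + x² + x + 1.

1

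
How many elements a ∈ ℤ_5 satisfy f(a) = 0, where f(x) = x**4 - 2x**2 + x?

3

Evaluate at each of the 5 elements of ℤ_5:
f(0) = 0 → root; f(1) = 0 → root; f(2) = 0 → root; f(3) = 1; f(4) = 3.
Roots: {0, 1, 2}.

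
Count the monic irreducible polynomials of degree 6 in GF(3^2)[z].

By the necklace-counting formula, N_9(6) = (1/6) Σ_{d|6} μ(6/d)·9^d.
Divisors of 6: 1, 2, 3, 6; μ(6/d) for each: 1, -1, -1, 1.
Σ = 9^1 − 9^2 − 9^3 + 9^6 = 530640.
N = 530640/6 = 88440.

88440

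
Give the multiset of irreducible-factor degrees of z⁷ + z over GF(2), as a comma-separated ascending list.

Write f(z) = z⁷ + z.
Roots in GF(2): f(0) = 0 → root; f(1) = 0 → root.
Linear factors from roots: (z), (z + 1).
Complete factorization: f(z) = (z)·(z + 1)^2·(z² + z + 1)^2.
Factor degrees with multiplicity: 1 + 1 + 1 + 2 + 2 = 7.

1, 1, 1, 2, 2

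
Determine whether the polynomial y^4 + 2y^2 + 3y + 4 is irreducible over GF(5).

No

Write P(y) = y^4 + 2y^2 + 3y + 4.
Check for roots in GF(5): P(0) = 4; P(1) = 0 → root; P(2) = 4; P(3) = 2; P(4) = 4.
P(1) = 0, so (y − 1) divides P(y); P is reducible.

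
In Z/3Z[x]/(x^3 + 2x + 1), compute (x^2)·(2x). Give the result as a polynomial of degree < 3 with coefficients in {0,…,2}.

2x + 1

Multiply in Z/3Z[x]: (x^2)·(2x) = 2x^3.
Reduce using x^3 ≡ x + 2 (mod x^3 + 2x + 1).
Reduced: 2x + 1.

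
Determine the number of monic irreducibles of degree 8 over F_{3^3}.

35303625630

The number of monic irreducibles of degree 8 over GF(27) is (1/8)·Σ_{d∣8} μ(8/d) 27^d.
Divisors of 8: 1, 2, 4, 8; μ(8/d) for each: 0, 0, -1, 1.
Σ = − 27^4 + 27^8 = 282429005040.
N = 282429005040/8 = 35303625630.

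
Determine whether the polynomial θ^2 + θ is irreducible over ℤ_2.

Write f(θ) = θ^2 + θ.
Check for roots in ℤ_2: f(0) = 0 → root; f(1) = 0 → root.
f(0) = 0, so (θ) divides f(θ); f is reducible.

No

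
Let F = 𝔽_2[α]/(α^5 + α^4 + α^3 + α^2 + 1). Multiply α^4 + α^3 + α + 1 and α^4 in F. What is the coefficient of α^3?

1

Multiply in 𝔽_2[α]: (α^4 + α^3 + α + 1)·(α^4) = α^8 + α^7 + α^5 + α^4.
Reduce using α^5 ≡ α^4 + α^3 + α^2 + 1 (mod α^5 + α^4 + α^3 + α^2 + 1).
Reduced: α^4 + α^3 + α^2 + α + 1.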